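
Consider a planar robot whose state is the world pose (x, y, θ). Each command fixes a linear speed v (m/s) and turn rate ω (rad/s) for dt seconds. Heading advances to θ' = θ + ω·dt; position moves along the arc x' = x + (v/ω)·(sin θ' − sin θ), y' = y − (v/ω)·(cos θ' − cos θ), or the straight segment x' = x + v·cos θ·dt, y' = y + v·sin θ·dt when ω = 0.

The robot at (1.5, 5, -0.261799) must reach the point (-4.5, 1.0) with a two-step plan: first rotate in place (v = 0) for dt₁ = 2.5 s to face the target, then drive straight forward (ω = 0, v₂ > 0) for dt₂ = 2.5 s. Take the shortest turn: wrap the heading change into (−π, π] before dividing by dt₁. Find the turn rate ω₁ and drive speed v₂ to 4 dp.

heading to target = atan2(1−5, -4.5−1.5) = -2.5536
Δθ = wrap(-2.5536 − -0.2618) = -2.2918; ω₁ = Δθ/dt₁ = -0.9167
distance = √((-4.5−1.5)² + (1−5)²) = 7.2111; v₂ = distance/dt₂ = 2.8844

ω₁ = -0.9167, v₂ = 2.8844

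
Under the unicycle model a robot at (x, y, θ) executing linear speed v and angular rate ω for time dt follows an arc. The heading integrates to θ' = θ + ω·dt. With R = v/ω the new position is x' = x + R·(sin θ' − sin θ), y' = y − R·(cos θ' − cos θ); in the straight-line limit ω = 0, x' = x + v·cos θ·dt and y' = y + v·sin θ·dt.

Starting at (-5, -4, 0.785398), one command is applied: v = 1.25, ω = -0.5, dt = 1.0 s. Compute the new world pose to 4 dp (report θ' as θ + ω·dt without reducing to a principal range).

(-3.9361, -3.3689, 0.2854)

θ' = 0.7854 + -0.5·1.0 = 0.2854
R = v/ω = 1.25/-0.5 = -2.5000
x' = -5 + -2.5000·(sin 0.2854 − sin 0.7854) = -3.9361
y' = -4 − -2.5000·(cos 0.2854 − cos 0.7854) = -3.3689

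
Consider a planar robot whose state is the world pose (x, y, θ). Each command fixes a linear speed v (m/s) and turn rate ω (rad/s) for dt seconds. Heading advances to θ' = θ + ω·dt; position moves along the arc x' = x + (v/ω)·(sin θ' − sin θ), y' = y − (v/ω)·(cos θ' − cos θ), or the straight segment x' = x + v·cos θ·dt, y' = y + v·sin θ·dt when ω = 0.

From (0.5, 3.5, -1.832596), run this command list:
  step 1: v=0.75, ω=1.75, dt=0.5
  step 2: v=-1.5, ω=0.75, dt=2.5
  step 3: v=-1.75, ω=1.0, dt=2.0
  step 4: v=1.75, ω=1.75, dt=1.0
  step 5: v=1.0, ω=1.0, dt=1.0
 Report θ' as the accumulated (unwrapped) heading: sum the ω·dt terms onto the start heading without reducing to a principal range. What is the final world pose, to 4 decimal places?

step 1: θ'=-0.9576 (R=0.4286) → pose (0.5635, 3.1424, -0.9576)
step 2: θ'=0.9174 (R=-2.0000) → pose (-2.6602, 3.2072, 0.9174)
step 3: θ'=2.9174 (R=-1.7500) → pose (-1.6597, 0.4372, 2.9174)
step 4: θ'=4.6674 (R=1.0000) → pose (-2.8810, -0.4928, 4.6674)
step 5: θ'=5.6674 (R=1.0000) → pose (-2.4596, -1.3541, 5.6674)

(-2.4596, -1.3541, 5.6674)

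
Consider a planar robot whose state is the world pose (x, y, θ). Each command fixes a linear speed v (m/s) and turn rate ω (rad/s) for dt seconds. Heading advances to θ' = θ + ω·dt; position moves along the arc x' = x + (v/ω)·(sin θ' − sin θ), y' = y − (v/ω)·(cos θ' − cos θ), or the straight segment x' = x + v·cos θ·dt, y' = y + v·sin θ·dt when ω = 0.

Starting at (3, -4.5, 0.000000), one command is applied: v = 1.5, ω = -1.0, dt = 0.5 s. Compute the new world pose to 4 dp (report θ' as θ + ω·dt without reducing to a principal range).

θ' = 0.0000 + -1.0·0.5 = -0.5000
R = v/ω = 1.5/-1.0 = -1.5000
x' = 3 + -1.5000·(sin -0.5000 − sin 0.0000) = 3.7191
y' = -4.5 − -1.5000·(cos -0.5000 − cos 0.0000) = -4.6836

(3.7191, -4.6836, -0.5000)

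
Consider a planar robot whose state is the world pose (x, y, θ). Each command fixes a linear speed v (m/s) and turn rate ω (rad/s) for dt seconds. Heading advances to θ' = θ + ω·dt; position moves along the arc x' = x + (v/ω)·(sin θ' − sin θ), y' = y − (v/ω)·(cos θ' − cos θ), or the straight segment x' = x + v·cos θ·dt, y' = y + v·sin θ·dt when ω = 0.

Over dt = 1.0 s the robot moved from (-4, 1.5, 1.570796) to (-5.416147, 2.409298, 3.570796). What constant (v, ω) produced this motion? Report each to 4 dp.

v = 2.0000, ω = 2.0000

Δθ = 3.570796 − 1.570796 = 2.000000
ω = Δθ/dt = 2.000000/1.0 = 2.0000
R = Δx/(sin θ' − sin θ) = 1.0000
v = R·ω = 1.0000·2.0000 = 2.0000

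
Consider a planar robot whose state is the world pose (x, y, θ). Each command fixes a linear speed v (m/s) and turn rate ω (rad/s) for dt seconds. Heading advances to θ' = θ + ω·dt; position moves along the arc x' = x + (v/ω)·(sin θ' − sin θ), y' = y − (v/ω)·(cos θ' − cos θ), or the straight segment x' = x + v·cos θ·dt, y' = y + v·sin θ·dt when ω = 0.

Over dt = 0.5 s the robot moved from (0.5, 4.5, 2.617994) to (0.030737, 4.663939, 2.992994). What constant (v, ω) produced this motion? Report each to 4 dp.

Δθ = 2.992994 − 2.617994 = 0.375000
ω = Δθ/dt = 0.375000/0.5 = 0.7500
R = Δx/(sin θ' − sin θ) = 1.3333
v = R·ω = 1.3333·0.7500 = 1.0000

v = 1.0000, ω = 0.7500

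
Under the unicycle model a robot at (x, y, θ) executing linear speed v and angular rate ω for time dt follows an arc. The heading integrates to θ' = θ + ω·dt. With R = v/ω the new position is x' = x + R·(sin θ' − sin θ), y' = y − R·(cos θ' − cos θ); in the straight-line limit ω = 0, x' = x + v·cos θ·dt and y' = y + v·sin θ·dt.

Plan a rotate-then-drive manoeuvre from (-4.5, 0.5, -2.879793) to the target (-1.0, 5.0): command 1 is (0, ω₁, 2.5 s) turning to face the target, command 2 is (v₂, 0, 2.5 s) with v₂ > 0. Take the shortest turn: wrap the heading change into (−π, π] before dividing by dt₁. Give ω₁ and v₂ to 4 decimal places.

ω₁ = -0.9975, v₂ = 2.2804

heading to target = atan2(5−0.5, -1−-4.5) = 0.9098
Δθ = wrap(0.9098 − -2.8798) = -2.4936; ω₁ = Δθ/dt₁ = -0.9975
distance = √((-1−-4.5)² + (5−0.5)²) = 5.7009; v₂ = distance/dt₂ = 2.2804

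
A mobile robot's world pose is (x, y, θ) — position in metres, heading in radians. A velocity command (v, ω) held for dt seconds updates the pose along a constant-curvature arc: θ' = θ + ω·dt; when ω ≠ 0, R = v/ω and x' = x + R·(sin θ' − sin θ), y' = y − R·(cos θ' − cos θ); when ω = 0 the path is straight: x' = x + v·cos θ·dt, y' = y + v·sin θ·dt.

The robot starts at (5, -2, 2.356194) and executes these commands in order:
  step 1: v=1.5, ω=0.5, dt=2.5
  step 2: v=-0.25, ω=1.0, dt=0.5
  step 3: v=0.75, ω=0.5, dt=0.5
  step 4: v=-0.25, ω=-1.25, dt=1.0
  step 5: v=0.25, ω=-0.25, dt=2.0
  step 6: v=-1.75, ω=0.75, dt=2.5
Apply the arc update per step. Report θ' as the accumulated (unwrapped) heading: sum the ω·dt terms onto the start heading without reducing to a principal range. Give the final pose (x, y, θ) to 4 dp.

step 1: θ'=3.6062 (R=3.0000) → pose (1.5345, -1.4393, 3.6062)
step 2: θ'=4.1062 (R=-0.2500) → pose (1.6279, -1.3583, 4.1062)
step 3: θ'=4.3562 (R=1.5000) → pose (1.4548, -1.6898, 4.3562)
step 4: θ'=3.1062 (R=0.2000) → pose (1.6493, -1.5597, 3.1062)
step 5: θ'=2.6062 (R=-1.0000) → pose (1.1745, -1.4204, 2.6062)
step 6: θ'=4.4812 (R=-2.3333) → pose (4.6362, 0.0518, 4.4812)

(4.6362, 0.0518, 4.4812)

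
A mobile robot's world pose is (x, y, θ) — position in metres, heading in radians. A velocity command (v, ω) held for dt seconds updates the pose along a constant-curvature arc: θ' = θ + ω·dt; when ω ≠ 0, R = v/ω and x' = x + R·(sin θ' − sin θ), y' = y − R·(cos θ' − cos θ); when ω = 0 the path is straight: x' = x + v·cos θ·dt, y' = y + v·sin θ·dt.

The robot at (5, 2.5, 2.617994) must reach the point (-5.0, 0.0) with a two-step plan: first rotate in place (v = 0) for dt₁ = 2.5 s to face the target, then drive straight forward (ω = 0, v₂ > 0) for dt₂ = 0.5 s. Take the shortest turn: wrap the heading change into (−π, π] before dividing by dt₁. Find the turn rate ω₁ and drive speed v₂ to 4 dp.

ω₁ = 0.3074, v₂ = 20.6155

heading to target = atan2(0−2.5, -5−5) = -2.8966
Δθ = wrap(-2.8966 − 2.6180) = 0.7686; ω₁ = Δθ/dt₁ = 0.3074
distance = √((-5−5)² + (0−2.5)²) = 10.3078; v₂ = distance/dt₂ = 20.6155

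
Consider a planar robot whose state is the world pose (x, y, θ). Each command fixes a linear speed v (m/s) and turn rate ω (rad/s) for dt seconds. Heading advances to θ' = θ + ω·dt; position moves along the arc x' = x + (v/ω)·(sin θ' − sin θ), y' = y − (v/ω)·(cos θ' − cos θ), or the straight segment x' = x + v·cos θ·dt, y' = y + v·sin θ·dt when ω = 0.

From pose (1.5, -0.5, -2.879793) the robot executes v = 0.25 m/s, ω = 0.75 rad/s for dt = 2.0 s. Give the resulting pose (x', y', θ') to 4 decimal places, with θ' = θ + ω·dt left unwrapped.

(1.2590, -0.8853, -1.3798)

θ' = -2.8798 + 0.75·2.0 = -1.3798
R = v/ω = 0.25/0.75 = 0.3333
x' = 1.5 + 0.3333·(sin -1.3798 − sin -2.8798) = 1.2590
y' = -0.5 − 0.3333·(cos -1.3798 − cos -2.8798) = -0.8853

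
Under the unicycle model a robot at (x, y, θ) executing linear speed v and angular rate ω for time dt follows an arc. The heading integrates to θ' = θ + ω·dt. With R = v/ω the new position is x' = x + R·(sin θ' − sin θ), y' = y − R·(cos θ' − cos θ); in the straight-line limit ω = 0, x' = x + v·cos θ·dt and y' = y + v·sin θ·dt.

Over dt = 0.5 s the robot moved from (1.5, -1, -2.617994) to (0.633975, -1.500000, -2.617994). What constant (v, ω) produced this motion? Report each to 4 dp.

Δθ = -2.617994 − -2.617994 = 0.000000
ω = Δθ/dt = 0.000000/0.5 = 0.0000
ω = 0 → v = (Δx·cos θ + Δy·sin θ)/dt = 2.0000

v = 2.0000, ω = 0.0000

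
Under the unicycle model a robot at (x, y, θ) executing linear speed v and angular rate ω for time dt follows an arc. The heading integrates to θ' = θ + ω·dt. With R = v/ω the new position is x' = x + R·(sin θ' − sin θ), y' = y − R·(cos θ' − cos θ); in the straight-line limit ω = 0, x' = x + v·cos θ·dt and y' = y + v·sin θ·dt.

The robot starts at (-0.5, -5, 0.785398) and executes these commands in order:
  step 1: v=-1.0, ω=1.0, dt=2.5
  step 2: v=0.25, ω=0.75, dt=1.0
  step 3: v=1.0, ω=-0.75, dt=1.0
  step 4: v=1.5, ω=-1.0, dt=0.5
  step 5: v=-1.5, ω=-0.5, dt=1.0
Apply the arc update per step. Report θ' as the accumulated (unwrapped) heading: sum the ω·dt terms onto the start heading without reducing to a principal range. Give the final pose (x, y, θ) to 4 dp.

step 1: θ'=3.2854 (R=-1.0000) → pose (0.3504, -6.6968, 3.2854)
step 2: θ'=4.0354 (R=0.3333) → pose (0.1384, -6.8179, 4.0354)
step 3: θ'=3.2854 (R=-1.3333) → pose (-0.7098, -7.3022, 3.2854)
step 4: θ'=2.7854 (R=-1.5000) → pose (-1.4479, -7.2235, 2.7854)
step 5: θ'=2.2854 (R=3.0000) → pose (-0.2279, -8.0692, 2.2854)

(-0.2279, -8.0692, 2.2854)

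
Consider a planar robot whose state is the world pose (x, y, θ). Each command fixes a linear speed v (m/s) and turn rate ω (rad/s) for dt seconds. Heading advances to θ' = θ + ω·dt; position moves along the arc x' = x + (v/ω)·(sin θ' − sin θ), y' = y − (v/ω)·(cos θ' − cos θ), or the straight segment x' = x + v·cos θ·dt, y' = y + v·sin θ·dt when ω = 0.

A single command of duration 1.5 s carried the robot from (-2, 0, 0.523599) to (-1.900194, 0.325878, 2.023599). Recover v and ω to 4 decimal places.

Δθ = 2.023599 − 0.523599 = 1.500000
ω = Δθ/dt = 1.500000/1.5 = 1.0000
R = −Δy/(cos θ' − cos θ) = 0.2500
v = R·ω = 0.2500·1.0000 = 0.2500

v = 0.2500, ω = 1.0000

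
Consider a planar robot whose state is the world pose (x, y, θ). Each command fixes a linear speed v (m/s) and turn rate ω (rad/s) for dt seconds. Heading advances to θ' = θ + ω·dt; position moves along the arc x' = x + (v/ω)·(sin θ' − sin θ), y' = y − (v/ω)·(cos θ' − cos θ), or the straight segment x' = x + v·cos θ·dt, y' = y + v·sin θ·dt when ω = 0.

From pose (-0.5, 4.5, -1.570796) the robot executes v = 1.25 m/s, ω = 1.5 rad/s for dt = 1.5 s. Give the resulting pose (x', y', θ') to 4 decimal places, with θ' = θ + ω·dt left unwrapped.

(0.8568, 3.8516, 0.6792)

θ' = -1.5708 + 1.5·1.5 = 0.6792
R = v/ω = 1.25/1.5 = 0.8333
x' = -0.5 + 0.8333·(sin 0.6792 − sin -1.5708) = 0.8568
y' = 4.5 − 0.8333·(cos 0.6792 − cos -1.5708) = 3.8516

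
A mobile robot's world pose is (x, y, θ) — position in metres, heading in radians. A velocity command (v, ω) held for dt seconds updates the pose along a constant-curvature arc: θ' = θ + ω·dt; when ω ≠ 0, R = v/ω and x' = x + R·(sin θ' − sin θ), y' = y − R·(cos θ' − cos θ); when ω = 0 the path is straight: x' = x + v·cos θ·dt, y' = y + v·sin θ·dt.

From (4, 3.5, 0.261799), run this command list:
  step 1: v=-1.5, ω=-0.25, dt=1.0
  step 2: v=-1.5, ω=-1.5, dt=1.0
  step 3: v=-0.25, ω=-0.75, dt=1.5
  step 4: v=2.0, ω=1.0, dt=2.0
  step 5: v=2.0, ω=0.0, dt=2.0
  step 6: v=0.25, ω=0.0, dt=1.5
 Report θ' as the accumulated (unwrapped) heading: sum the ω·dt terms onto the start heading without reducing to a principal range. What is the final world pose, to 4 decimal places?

(5.1089, -1.3518, -0.6132)

step 1: θ'=0.0118 (R=6.0000) → pose (2.5179, 3.2960, 0.0118)
step 2: θ'=-1.4882 (R=1.0000) → pose (1.5095, 4.2134, -1.4882)
step 3: θ'=-2.6132 (R=0.3333) → pose (1.6736, 4.5288, -2.6132)
step 4: θ'=-0.6132 (R=2.0000) → pose (1.5310, 1.1659, -0.6132)
step 5: θ'=-0.6132 (straight) → pose (4.8022, -1.1360, -0.6132)
step 6: θ'=-0.6132 (straight) → pose (5.1089, -1.3518, -0.6132)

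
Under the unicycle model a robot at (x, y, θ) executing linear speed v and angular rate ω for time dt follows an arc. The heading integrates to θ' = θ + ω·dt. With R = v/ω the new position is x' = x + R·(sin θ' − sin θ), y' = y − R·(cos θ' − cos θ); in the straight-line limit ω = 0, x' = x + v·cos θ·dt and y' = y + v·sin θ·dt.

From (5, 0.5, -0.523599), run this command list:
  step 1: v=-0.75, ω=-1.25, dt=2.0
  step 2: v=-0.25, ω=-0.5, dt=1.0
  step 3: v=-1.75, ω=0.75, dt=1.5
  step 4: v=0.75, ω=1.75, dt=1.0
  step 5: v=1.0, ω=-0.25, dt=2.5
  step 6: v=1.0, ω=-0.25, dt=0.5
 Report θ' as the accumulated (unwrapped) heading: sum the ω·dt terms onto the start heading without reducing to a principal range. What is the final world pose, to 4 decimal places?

(9.4785, -1.1298, -1.3986)

step 1: θ'=-3.0236 (R=0.6000) → pose (5.2294, 1.6154, -3.0236)
step 2: θ'=-3.5236 (R=0.5000) → pose (5.4746, 1.5829, -3.5236)
step 3: θ'=-2.3986 (R=-2.3333) → pose (7.9229, 2.0296, -2.3986)
step 4: θ'=-0.6486 (R=0.4286) → pose (7.9540, 1.3725, -0.6486)
step 5: θ'=-1.2736 (R=-4.0000) → pose (9.3623, -0.6439, -1.2736)
step 6: θ'=-1.3986 (R=-4.0000) → pose (9.4785, -1.1298, -1.3986)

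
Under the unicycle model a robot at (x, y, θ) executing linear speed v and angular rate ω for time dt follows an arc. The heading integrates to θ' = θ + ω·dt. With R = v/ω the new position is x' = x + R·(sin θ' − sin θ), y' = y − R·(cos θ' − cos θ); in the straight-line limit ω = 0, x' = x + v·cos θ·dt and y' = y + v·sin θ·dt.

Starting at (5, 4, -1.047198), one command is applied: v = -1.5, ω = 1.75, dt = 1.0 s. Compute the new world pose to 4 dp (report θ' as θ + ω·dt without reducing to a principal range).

θ' = -1.0472 + 1.75·1.0 = 0.7028
R = v/ω = -1.5/1.75 = -0.8571
x' = 5 + -0.8571·(sin 0.7028 − sin -1.0472) = 3.7037
y' = 4 − -0.8571·(cos 0.7028 − cos -1.0472) = 4.2255

(3.7037, 4.2255, 0.7028)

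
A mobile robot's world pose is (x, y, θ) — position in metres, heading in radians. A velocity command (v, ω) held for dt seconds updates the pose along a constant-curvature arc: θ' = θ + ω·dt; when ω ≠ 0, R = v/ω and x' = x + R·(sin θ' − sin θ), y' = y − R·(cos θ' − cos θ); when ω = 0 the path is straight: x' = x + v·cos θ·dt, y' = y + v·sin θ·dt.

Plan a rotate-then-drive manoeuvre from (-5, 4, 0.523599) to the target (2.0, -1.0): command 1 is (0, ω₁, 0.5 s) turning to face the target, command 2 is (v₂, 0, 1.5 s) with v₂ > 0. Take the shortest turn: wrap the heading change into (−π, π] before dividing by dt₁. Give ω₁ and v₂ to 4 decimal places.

ω₁ = -2.2877, v₂ = 5.7349

heading to target = atan2(-1−4, 2−-5) = -0.6202
Δθ = wrap(-0.6202 − 0.5236) = -1.1438; ω₁ = Δθ/dt₁ = -2.2877
distance = √((2−-5)² + (-1−4)²) = 8.6023; v₂ = distance/dt₂ = 5.7349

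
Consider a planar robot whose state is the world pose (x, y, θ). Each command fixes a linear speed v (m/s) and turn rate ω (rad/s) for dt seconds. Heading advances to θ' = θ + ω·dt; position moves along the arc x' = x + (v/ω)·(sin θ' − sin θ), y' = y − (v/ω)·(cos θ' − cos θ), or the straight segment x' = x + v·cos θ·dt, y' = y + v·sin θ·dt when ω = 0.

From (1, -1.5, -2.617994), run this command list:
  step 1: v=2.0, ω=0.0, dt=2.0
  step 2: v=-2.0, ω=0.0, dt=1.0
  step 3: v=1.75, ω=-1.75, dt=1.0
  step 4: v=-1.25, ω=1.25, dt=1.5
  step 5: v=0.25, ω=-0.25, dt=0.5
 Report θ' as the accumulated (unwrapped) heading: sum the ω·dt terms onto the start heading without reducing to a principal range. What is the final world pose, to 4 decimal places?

step 1: θ'=-2.6180 (straight) → pose (-2.4641, -3.5000, -2.6180)
step 2: θ'=-2.6180 (straight) → pose (-0.7321, -2.5000, -2.6180)
step 3: θ'=-4.3680 (R=-1.0000) → pose (-2.1733, -1.9716, -4.3680)
step 4: θ'=-2.4930 (R=-1.0000) → pose (-0.6280, -2.4309, -2.4930)
step 5: θ'=-2.6180 (R=-1.0000) → pose (-0.7321, -2.5000, -2.6180)

(-0.7321, -2.5000, -2.6180)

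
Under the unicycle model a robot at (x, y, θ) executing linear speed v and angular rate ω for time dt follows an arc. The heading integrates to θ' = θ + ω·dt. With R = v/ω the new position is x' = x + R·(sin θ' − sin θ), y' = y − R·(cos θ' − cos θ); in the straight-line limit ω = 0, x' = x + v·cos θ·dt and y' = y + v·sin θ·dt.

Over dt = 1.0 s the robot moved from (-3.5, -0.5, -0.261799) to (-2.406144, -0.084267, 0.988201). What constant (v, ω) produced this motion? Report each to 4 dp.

v = 1.2500, ω = 1.2500

Δθ = 0.988201 − -0.261799 = 1.250000
ω = Δθ/dt = 1.250000/1.0 = 1.2500
R = Δx/(sin θ' − sin θ) = 1.0000
v = R·ω = 1.0000·1.2500 = 1.2500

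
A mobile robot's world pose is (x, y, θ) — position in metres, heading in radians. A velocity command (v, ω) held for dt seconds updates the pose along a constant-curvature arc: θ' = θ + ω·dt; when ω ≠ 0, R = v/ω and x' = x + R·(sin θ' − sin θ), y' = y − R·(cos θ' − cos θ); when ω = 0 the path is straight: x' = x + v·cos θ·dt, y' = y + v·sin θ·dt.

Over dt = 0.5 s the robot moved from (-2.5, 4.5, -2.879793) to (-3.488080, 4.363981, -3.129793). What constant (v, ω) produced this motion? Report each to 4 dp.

v = 2.0000, ω = -0.5000

Δθ = -3.129793 − -2.879793 = -0.250000
ω = Δθ/dt = -0.250000/0.5 = -0.5000
R = Δx/(sin θ' − sin θ) = -4.0000
v = R·ω = -4.0000·-0.5000 = 2.0000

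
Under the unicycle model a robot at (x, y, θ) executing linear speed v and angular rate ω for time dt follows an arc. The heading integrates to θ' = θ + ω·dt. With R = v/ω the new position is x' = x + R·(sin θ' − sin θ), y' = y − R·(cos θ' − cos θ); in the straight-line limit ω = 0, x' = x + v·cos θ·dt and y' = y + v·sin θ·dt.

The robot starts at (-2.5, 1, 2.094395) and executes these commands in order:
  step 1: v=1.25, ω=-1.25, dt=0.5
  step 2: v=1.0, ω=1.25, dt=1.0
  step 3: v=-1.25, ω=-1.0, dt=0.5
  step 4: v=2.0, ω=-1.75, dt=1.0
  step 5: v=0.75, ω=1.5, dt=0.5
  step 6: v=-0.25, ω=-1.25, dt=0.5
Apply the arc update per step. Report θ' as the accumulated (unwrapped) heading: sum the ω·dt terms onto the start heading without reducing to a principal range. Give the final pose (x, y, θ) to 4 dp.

step 1: θ'=1.4694 (R=-1.0000) → pose (-2.6288, 1.6012, 1.4694)
step 2: θ'=2.7194 (R=0.8000) → pose (-3.0969, 2.4120, 2.7194)
step 3: θ'=2.2194 (R=1.2500) → pose (-2.6130, 2.0268, 2.2194)
step 4: θ'=0.4694 (R=-1.1429) → pose (-2.2191, 3.7364, 0.4694)
step 5: θ'=1.2194 (R=0.5000) → pose (-1.9759, 4.0102, 1.2194)
step 6: θ'=0.5944 (R=0.2000) → pose (-2.0517, 3.9134, 0.5944)

(-2.0517, 3.9134, 0.5944)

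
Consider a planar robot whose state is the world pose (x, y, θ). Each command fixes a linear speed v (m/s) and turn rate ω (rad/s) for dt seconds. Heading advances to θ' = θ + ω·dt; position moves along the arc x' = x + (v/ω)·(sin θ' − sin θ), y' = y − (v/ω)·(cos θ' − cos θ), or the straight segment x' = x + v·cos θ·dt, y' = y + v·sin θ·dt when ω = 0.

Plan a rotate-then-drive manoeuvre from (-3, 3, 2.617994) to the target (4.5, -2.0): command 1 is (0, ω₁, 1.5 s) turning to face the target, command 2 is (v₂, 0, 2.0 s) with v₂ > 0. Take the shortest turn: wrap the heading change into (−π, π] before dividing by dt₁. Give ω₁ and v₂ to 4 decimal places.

heading to target = atan2(-2−3, 4.5−-3) = -0.5880
Δθ = wrap(-0.5880 − 2.6180) = 3.0772; ω₁ = Δθ/dt₁ = 2.0515
distance = √((4.5−-3)² + (-2−3)²) = 9.0139; v₂ = distance/dt₂ = 4.5069

ω₁ = 2.0515, v₂ = 4.5069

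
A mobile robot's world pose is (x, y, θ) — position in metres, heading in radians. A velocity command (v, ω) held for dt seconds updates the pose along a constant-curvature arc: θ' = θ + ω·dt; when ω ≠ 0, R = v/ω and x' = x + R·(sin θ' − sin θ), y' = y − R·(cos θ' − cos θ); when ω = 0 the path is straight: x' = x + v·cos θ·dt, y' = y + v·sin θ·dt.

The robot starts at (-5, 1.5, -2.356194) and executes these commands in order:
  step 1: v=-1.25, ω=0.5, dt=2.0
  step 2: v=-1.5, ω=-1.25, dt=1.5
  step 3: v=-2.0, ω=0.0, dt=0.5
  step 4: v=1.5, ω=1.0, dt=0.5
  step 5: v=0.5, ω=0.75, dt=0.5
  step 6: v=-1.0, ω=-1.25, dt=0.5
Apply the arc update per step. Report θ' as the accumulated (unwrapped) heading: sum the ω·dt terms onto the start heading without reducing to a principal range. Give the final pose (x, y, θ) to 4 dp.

step 1: θ'=-1.3562 (R=-2.5000) → pose (-4.3251, 3.8002, -1.3562)
step 2: θ'=-3.2312 (R=1.2000) → pose (-3.0453, 5.2509, -3.2312)
step 3: θ'=-3.2312 (straight) → pose (-2.0493, 5.1614, -3.2312)
step 4: θ'=-2.7312 (R=1.5000) → pose (-2.7820, 5.0429, -2.7312)
step 5: θ'=-2.3562 (R=0.6667) → pose (-2.9874, 4.9030, -2.3562)
step 6: θ'=-2.9812 (R=0.8000) → pose (-2.5495, 5.1270, -2.9812)

(-2.5495, 5.1270, -2.9812)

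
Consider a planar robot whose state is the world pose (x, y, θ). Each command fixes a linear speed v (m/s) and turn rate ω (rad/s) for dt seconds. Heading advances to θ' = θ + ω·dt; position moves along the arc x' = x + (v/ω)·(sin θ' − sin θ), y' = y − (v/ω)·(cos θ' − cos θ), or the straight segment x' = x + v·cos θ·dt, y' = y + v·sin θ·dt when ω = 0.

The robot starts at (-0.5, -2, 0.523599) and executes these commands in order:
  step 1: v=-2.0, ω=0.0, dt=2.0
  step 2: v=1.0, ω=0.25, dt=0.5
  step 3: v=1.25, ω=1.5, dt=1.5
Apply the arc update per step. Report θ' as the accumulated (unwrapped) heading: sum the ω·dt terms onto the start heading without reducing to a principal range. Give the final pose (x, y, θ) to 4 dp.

step 1: θ'=0.5236 (straight) → pose (-3.9641, -4.0000, 0.5236)
step 2: θ'=0.6486 (R=4.0000) → pose (-3.5478, -3.7236, 0.6486)
step 3: θ'=2.8986 (R=0.8333) → pose (-3.8507, -2.2507, 2.8986)

(-3.8507, -2.2507, 2.8986)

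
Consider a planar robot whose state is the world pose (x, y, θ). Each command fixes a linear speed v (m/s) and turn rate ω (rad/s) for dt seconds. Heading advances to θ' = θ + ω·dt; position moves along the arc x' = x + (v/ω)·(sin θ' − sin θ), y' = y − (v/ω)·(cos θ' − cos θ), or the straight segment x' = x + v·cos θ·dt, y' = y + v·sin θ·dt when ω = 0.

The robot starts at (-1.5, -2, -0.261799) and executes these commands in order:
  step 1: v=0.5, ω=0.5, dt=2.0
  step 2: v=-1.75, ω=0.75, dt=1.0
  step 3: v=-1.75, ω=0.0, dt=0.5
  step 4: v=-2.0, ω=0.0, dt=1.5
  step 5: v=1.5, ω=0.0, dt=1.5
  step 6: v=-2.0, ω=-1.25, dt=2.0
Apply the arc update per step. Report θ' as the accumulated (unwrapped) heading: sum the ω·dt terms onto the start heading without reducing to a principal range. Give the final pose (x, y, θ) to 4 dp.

(-4.4084, -5.6432, -1.0118)

step 1: θ'=0.7382 (R=1.0000) → pose (-0.5682, -1.7738, 0.7382)
step 2: θ'=1.4882 (R=-2.3333) → pose (-1.3234, -3.3072, 1.4882)
step 3: θ'=1.4882 (straight) → pose (-1.3956, -4.1792, 1.4882)
step 4: θ'=1.4882 (straight) → pose (-1.6431, -7.1690, 1.4882)
step 5: θ'=1.4882 (straight) → pose (-1.4574, -4.9266, 1.4882)
step 6: θ'=-1.0118 (R=1.6000) → pose (-4.4084, -5.6432, -1.0118)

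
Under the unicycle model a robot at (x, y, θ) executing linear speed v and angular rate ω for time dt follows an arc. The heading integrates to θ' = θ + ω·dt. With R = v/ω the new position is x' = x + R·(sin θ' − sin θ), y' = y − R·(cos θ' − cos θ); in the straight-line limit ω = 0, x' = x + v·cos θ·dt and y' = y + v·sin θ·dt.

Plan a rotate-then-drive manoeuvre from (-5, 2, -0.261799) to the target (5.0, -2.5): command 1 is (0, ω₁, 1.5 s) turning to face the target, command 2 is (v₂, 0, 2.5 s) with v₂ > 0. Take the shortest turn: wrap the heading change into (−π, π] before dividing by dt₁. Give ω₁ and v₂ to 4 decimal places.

heading to target = atan2(-2.5−2, 5−-5) = -0.4229
Δθ = wrap(-0.4229 − -0.2618) = -0.1611; ω₁ = Δθ/dt₁ = -0.1074
distance = √((5−-5)² + (-2.5−2)²) = 10.9659; v₂ = distance/dt₂ = 4.3863

ω₁ = -0.1074, v₂ = 4.3863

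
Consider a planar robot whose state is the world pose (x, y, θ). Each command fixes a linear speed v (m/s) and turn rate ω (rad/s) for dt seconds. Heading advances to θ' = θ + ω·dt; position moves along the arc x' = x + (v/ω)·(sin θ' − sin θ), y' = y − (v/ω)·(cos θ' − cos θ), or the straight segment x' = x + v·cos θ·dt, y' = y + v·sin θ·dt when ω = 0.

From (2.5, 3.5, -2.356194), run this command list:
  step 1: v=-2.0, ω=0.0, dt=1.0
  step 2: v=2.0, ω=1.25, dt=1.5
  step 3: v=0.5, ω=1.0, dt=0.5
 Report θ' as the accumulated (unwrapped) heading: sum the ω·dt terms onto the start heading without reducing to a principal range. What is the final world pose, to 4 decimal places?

step 1: θ'=-2.3562 (straight) → pose (3.9142, 4.9142, -2.3562)
step 2: θ'=-0.4812 (R=1.6000) → pose (4.3050, 2.3645, -0.4812)
step 3: θ'=0.0188 (R=0.5000) → pose (4.5459, 2.3078, 0.0188)

(4.5459, 2.3078, 0.0188)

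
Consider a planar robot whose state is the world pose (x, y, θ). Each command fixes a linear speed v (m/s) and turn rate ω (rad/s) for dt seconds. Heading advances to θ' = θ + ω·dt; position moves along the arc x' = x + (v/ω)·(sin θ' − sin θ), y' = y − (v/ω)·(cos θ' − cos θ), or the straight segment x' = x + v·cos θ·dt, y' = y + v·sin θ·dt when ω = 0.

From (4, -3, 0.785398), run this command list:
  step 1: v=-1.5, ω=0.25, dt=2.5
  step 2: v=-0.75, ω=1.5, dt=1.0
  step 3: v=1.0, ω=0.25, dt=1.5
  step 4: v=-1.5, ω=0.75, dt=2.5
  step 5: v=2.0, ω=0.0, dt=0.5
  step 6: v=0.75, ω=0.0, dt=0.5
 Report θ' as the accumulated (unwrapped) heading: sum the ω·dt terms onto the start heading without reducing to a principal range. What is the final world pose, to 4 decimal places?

(3.3205, -5.1794, 5.1604)

step 1: θ'=1.4104 (R=-6.0000) → pose (2.3197, -6.2844, 1.4104)
step 2: θ'=2.9104 (R=-0.5000) → pose (2.6987, -6.8509, 2.9104)
step 3: θ'=3.2854 (R=4.0000) → pose (1.2089, -6.7858, 3.2854)
step 4: θ'=5.1604 (R=-2.0000) → pose (2.7249, -3.9401, 5.1604)
step 5: θ'=5.1604 (straight) → pose (3.1580, -4.8414, 5.1604)
step 6: θ'=5.1604 (straight) → pose (3.3205, -5.1794, 5.1604)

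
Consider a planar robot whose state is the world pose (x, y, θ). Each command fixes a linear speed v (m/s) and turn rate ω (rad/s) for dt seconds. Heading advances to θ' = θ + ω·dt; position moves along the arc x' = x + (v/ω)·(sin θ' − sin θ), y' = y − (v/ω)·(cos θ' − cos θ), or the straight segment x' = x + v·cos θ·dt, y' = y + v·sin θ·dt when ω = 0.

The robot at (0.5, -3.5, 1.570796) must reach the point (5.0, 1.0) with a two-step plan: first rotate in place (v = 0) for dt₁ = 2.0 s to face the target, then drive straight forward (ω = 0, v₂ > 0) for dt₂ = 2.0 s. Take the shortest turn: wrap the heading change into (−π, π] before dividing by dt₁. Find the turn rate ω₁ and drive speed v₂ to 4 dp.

ω₁ = -0.3927, v₂ = 3.1820

heading to target = atan2(1−-3.5, 5−0.5) = 0.7854
Δθ = wrap(0.7854 − 1.5708) = -0.7854; ω₁ = Δθ/dt₁ = -0.3927
distance = √((5−0.5)² + (1−-3.5)²) = 6.3640; v₂ = distance/dt₂ = 3.1820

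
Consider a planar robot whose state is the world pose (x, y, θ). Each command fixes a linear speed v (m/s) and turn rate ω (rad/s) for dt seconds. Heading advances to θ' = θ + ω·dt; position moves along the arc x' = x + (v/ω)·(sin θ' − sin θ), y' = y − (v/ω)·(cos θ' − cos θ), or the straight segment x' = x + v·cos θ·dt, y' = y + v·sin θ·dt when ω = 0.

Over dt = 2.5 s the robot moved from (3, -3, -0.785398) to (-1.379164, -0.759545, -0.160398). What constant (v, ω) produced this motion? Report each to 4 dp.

Δθ = -0.160398 − -0.785398 = 0.625000
ω = Δθ/dt = 0.625000/2.5 = 0.2500
R = Δx/(sin θ' − sin θ) = -8.0000
v = R·ω = -8.0000·0.2500 = -2.0000

v = -2.0000, ω = 0.2500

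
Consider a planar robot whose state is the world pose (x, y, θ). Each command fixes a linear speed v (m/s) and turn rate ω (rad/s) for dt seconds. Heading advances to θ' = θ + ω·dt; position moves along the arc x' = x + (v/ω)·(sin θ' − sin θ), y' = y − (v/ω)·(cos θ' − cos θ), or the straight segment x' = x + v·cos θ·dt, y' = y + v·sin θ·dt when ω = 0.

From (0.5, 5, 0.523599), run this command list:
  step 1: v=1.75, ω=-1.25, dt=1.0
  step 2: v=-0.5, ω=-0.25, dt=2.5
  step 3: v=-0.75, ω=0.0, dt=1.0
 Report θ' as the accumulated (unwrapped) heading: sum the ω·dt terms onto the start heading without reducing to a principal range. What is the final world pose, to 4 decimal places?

(1.3429, 6.6260, -1.3514)

step 1: θ'=-0.7264 (R=-1.4000) → pose (2.1299, 4.8342, -0.7264)
step 2: θ'=-1.3514 (R=2.0000) → pose (1.5062, 5.8940, -1.3514)
step 3: θ'=-1.3514 (straight) → pose (1.3429, 6.6260, -1.3514)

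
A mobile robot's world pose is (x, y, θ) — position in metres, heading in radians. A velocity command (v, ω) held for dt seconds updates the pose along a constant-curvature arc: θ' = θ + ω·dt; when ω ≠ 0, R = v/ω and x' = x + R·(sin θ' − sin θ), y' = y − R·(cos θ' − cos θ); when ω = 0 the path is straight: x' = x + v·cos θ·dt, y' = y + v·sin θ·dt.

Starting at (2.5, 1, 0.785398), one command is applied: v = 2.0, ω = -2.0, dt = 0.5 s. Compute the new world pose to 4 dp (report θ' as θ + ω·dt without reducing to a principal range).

θ' = 0.7854 + -2.0·0.5 = -0.2146
R = v/ω = 2.0/-2.0 = -1.0000
x' = 2.5 + -1.0000·(sin -0.2146 − sin 0.7854) = 3.4201
y' = 1 − -1.0000·(cos -0.2146 − cos 0.7854) = 1.2700

(3.4201, 1.2700, -0.2146)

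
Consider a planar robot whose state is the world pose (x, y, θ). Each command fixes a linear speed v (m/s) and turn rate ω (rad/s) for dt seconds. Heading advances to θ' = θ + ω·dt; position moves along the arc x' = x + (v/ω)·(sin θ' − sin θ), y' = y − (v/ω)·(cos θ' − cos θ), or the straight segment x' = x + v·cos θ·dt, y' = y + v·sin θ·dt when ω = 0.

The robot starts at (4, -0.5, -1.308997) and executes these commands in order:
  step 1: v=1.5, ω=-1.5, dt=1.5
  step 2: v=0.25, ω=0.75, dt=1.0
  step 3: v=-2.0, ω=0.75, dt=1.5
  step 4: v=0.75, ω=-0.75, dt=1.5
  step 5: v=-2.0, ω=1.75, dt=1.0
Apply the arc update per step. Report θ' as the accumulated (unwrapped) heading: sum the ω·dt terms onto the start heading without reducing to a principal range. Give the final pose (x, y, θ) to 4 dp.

step 1: θ'=-3.5590 (R=-1.0000) → pose (2.6287, -1.6730, -3.5590)
step 2: θ'=-2.8090 (R=0.3333) → pose (2.3847, -1.6626, -2.8090)
step 3: θ'=-1.6840 (R=-2.6667) → pose (4.1637, 0.5567, -1.6840)
step 4: θ'=-2.8090 (R=-1.0000) → pose (3.4966, -0.2755, -2.8090)
step 5: θ'=-1.0590 (R=-1.1429) → pose (4.1198, 1.3644, -1.0590)

(4.1198, 1.3644, -1.0590)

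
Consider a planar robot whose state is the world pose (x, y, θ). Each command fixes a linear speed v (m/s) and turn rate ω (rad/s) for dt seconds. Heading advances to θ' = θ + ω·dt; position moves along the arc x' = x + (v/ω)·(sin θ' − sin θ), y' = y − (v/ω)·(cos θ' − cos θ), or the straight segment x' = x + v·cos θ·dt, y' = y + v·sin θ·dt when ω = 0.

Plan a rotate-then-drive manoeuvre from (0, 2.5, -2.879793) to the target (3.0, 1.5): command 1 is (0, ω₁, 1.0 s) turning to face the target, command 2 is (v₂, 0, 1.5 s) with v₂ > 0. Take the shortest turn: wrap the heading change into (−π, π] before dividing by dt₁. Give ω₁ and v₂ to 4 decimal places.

ω₁ = 2.5580, v₂ = 2.1082

heading to target = atan2(1.5−2.5, 3−0) = -0.3218
Δθ = wrap(-0.3218 − -2.8798) = 2.5580; ω₁ = Δθ/dt₁ = 2.5580
distance = √((3−0)² + (1.5−2.5)²) = 3.1623; v₂ = distance/dt₂ = 2.1082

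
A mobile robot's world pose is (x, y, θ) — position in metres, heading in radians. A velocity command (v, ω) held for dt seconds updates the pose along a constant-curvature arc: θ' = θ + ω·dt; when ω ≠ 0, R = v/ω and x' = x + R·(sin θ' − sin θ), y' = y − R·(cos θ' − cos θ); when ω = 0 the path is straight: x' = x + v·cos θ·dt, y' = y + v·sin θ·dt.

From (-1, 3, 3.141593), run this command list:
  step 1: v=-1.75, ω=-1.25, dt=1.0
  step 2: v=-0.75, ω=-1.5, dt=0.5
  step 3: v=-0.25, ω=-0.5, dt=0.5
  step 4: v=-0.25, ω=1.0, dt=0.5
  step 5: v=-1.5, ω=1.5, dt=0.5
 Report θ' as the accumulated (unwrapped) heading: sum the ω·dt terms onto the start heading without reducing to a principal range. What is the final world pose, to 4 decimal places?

(0.3342, 0.7387, 2.1416)

step 1: θ'=1.8916 (R=1.4000) → pose (0.3286, 2.0415, 1.8916)
step 2: θ'=1.1416 (R=0.5000) → pose (0.3087, 1.6757, 1.1416)
step 3: θ'=0.8916 (R=0.5000) → pose (0.2431, 1.5697, 0.8916)
step 4: θ'=1.3916 (R=-0.2500) → pose (0.1916, 1.4572, 1.3916)
step 5: θ'=2.1416 (R=-1.0000) → pose (0.3342, 0.7387, 2.1416)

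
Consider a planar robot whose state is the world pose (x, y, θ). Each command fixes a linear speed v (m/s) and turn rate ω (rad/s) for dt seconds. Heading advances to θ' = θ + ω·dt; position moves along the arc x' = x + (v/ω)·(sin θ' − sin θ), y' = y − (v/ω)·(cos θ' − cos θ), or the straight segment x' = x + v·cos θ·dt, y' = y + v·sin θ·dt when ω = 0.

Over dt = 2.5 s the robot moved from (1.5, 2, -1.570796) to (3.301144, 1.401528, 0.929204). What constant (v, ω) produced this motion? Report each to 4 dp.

v = 1.0000, ω = 1.0000

Δθ = 0.929204 − -1.570796 = 2.500000
ω = Δθ/dt = 2.500000/2.5 = 1.0000
R = Δx/(sin θ' − sin θ) = 1.0000
v = R·ω = 1.0000·1.0000 = 1.0000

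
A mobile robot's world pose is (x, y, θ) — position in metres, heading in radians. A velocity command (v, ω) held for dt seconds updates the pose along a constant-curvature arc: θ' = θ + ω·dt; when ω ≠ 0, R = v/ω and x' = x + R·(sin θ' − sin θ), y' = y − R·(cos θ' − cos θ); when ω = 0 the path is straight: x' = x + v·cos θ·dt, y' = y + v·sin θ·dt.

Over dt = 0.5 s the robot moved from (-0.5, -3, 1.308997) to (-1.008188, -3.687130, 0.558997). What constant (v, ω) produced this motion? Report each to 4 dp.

v = -1.7500, ω = -1.5000

Δθ = 0.558997 − 1.308997 = -0.750000
ω = Δθ/dt = -0.750000/0.5 = -1.5000
R = −Δy/(cos θ' − cos θ) = 1.1667
v = R·ω = 1.1667·-1.5000 = -1.7500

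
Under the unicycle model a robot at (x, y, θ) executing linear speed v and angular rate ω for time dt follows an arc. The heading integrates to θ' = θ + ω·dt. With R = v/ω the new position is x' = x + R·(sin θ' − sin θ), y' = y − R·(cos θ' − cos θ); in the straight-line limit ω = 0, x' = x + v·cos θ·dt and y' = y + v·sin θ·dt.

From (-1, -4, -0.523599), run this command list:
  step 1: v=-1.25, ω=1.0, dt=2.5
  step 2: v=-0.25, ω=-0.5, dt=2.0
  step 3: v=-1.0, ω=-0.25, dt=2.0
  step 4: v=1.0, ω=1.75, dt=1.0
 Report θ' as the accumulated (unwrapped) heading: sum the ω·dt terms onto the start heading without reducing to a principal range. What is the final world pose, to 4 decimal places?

(-4.1075, -6.5114, 2.2264)

step 1: θ'=1.9764 (R=-1.2500) → pose (-2.7736, -5.5757, 1.9764)
step 2: θ'=0.9764 (R=0.5000) → pose (-2.8188, -6.0530, 0.9764)
step 3: θ'=0.4764 (R=4.0000) → pose (-4.2984, -7.3676, 0.4764)
step 4: θ'=2.2264 (R=0.5714) → pose (-4.1075, -6.5114, 2.2264)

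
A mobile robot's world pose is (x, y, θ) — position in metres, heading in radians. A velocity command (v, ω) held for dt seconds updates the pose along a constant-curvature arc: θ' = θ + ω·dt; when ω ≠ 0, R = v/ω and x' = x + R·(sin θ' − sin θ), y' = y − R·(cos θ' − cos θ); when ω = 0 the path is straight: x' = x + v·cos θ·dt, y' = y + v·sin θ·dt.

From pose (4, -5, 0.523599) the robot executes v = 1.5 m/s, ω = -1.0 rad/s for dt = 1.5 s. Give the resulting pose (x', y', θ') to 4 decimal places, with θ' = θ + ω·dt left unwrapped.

(5.9927, -5.4590, -0.9764)

θ' = 0.5236 + -1.0·1.5 = -0.9764
R = v/ω = 1.5/-1.0 = -1.5000
x' = 4 + -1.5000·(sin -0.9764 − sin 0.5236) = 5.9927
y' = -5 − -1.5000·(cos -0.9764 − cos 0.5236) = -5.4590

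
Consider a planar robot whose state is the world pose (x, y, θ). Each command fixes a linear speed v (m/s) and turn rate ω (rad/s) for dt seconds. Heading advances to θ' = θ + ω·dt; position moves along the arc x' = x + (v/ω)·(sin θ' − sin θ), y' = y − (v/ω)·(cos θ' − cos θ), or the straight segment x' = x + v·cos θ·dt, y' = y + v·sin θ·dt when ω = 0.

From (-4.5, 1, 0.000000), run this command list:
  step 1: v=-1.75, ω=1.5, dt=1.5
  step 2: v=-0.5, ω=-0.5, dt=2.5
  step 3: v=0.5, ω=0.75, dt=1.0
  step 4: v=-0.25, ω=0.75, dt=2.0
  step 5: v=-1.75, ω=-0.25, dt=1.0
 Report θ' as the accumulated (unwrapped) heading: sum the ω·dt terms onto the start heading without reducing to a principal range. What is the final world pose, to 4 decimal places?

step 1: θ'=2.2500 (R=-1.1667) → pose (-5.4078, -0.8995, 2.2500)
step 2: θ'=1.0000 (R=1.0000) → pose (-5.3444, -2.0680, 1.0000)
step 3: θ'=1.7500 (R=0.6667) → pose (-5.2493, -1.5890, 1.7500)
step 4: θ'=3.2500 (R=-0.3333) → pose (-4.8853, -1.8609, 3.2500)
step 5: θ'=3.0000 (R=7.0000) → pose (-3.1401, -1.8899, 3.0000)

(-3.1401, -1.8899, 3.0000)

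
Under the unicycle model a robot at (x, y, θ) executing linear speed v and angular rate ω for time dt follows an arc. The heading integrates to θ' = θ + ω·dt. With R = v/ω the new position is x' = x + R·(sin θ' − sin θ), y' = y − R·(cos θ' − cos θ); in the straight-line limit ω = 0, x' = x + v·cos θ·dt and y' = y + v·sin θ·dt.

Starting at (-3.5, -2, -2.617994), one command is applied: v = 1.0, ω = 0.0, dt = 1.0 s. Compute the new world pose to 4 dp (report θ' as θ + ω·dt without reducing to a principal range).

θ' = -2.6180 + 0.0·1.0 = -2.6180
ω = 0 → straight: x' = -3.5 + 1.0·cos(-2.6180)·1.0 = -4.3660
y' = -2 + 1.0·sin(-2.6180)·1.0 = -2.5000

(-4.3660, -2.5000, -2.6180)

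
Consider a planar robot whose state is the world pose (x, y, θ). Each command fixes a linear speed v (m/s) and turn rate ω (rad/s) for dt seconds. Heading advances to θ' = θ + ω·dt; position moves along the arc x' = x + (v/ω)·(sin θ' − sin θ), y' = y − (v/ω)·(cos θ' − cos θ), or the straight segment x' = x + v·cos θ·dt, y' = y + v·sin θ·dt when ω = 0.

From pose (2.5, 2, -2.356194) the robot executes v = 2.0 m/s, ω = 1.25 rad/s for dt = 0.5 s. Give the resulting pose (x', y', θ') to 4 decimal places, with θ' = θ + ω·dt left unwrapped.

θ' = -2.3562 + 1.25·0.5 = -1.7312
R = v/ω = 2.0/1.25 = 1.6000
x' = 2.5 + 1.6000·(sin -1.7312 − sin -2.3562) = 2.0519
y' = 2 − 1.6000·(cos -1.7312 − cos -2.3562) = 1.1242

(2.0519, 1.1242, -1.7312)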